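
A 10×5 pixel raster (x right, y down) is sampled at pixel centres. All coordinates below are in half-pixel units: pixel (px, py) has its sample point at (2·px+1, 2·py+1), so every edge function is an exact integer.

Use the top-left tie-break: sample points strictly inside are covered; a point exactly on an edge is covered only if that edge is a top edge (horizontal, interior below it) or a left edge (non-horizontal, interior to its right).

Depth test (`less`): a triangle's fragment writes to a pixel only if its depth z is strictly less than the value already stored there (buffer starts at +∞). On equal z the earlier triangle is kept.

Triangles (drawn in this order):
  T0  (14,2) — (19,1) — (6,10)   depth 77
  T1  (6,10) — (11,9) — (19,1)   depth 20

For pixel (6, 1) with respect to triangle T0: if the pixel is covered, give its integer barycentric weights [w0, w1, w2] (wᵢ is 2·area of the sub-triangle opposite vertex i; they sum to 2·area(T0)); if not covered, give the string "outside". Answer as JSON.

T0:
  2·area = 32
  edge (14, 2)→(19, 1): d=(5,-1) top-left  bias=+0
  edge (19, 1)→(6, 10): d=(-13,9) right/bottom  bias=-1
  edge (6, 10)→(14, 2): d=(8,-8) top-left  bias=+0
    (7,0)@(15, 1): e=[-4,36,0] → .  [on edge]
    (9,0)@(19, 1): e=[0,0,32] → .  [on edge]
    (4,1)@(9, 3): e=[0,64,-32] → .  [on edge]
    (6,1)@(13, 3): e=[4,28,0] → X  [on edge]
    (7,1)@(15, 3): e=[6,10,16] → X
    (8,1)@(17, 3): e=[8,-8,32] → .
    (5,2)@(11, 5): e=[12,20,0] → X  [on edge]
    (7,2)@(15, 5): e=[16,-16,32] → .
    (4,3)@(9, 7): e=[20,12,0] → X  [on edge]
    (5,3)@(11, 7): e=[22,-6,16] → .
    (6,3)@(13, 7): e=[24,-24,32] → .
    (3,4)@(7, 9): e=[28,4,0] → X  [on edge]
  covered (6 px):
    . . . . . . . . . .
    . . . . . . X X . .
    . . . . . X X . . .
    . . . . X . . . . .
    . . . X . . . . . .
T1:
  2·area = 32  (B↔C swapped to make it positive)
  edge (6, 10)→(19, 1): d=(13,-9) top-left  bias=+0
  edge (19, 1)→(11, 9): d=(-8,8) right/bottom  bias=-1
  edge (11, 9)→(6, 10): d=(-5,1) right/bottom  bias=-1
    (9,0)@(19, 1): e=[0,0,32] → .  [on edge]
    (8,1)@(17, 3): e=[8,0,24] → .  [on edge]
    (7,2)@(15, 5): e=[16,0,16] → .  [on edge]
    (5,3)@(11, 7): e=[6,16,10] → X
    (6,3)@(13, 7): e=[24,0,8] → .  [on edge]
    (4,4)@(9, 9): e=[14,16,2] → X
    (5,4)@(11, 9): e=[32,0,0] → .  [on edge]
  covered (2 px):
    . . . . . . . . . .
    . . . . . . . . . .
    . . . . . . . . . .
    . . . . . X . . . .
    . . . . X . . . . .

Result: [28,0,4]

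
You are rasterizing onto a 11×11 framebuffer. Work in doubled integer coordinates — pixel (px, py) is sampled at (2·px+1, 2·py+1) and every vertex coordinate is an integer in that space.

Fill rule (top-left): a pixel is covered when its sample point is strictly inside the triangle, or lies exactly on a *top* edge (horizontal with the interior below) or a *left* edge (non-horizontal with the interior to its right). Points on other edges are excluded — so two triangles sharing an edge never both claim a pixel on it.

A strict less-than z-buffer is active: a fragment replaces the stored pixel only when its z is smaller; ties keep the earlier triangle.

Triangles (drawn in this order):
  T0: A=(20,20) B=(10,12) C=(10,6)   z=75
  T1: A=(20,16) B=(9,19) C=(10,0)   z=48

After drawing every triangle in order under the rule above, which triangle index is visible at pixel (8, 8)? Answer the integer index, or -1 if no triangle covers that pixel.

T0:
  2·area = 60
  edge (20, 20)→(10, 12): d=(-10,-8) top-left  bias=+0
  edge (10, 12)→(10, 6): d=(0,-6) top-left  bias=+0
  edge (10, 6)→(20, 20): d=(10,14) right/bottom  bias=-1
    (5,4)@(11, 9): e=[38,6,16] → #
    (6,4)@(13, 9): e=[54,18,-12] → ·
    (5,5)@(11, 11): e=[18,6,36] → #
    (6,5)@(13, 11): e=[34,18,8] → #
    (7,5)@(15, 11): e=[50,30,-20] → ·
    (5,6)@(11, 13): e=[-2,6,56] → ·
    (6,6)@(13, 13): e=[14,18,28] → #
    (7,6)@(15, 13): e=[30,30,0] → ·  [on edge]
    (6,7)@(13, 15): e=[-6,18,48] → ·
    (7,7)@(15, 15): e=[10,30,20] → #
    (8,7)@(17, 15): e=[26,42,-8] → ·
    (7,8)@(15, 17): e=[-10,30,40] → ·
  covered (7 px):
    · · · · · · · · · · ·
    · · · · · · · · · · ·
    · · · · · · · · · · ·
    · · · · · · · · · · ·
    · · · · · # · · · · ·
    · · · · · # # · · · ·
    · · · · · · # · · · ·
    · · · · · · · # · · ·
    · · · · · · · · # · ·
    · · · · · · · · · # ·
    · · · · · · · · · · ·
T1:
  2·area = 206
  edge (20, 16)→(9, 19): d=(-11,3) right/bottom  bias=-1
  edge (9, 19)→(10, 0): d=(1,-19) top-left  bias=+0
  edge (10, 0)→(20, 16): d=(10,16) right/bottom  bias=-1
    (5,1)@(11, 3): e=[170,22,14] → #
    (6,1)@(13, 3): e=[164,60,-18] → ·
    (5,2)@(11, 5): e=[148,24,34] → #
    (6,2)@(13, 5): e=[142,62,2] → #
    (7,2)@(15, 5): e=[136,100,-30] → ·
    (5,3)@(11, 7): e=[126,26,54] → #
    (7,3)@(15, 7): e=[114,102,-10] → ·
    (5,4)@(11, 9): e=[104,28,74] → #
    (7,4)@(15, 9): e=[92,104,10] → #
    (8,4)@(17, 9): e=[86,142,-22] → ·
    (5,5)@(11, 11): e=[82,30,94] → #
    (8,5)@(17, 11): e=[64,144,-2] → ·
    (4,9)@(9, 19): e=[0,0,206] → ·  [on edge]
  covered (23 px):
    · · · · · · · · · · ·
    · · · · · # · · · · ·
    · · · · · # # · · · ·
    · · · · · # # · · · ·
    · · · · · # # # · · ·
    · · · · · # # # · · ·
    · · · · · # # # # · ·
    · · · · · # # # # # ·
    · · · · · # # # · · ·
    · · · · · · · · · · ·
    · · · · · · · · · · ·

Z-buffer (winner per pixel, '.' = empty):
  . . . . . . . . . . .
  . . . . . 1 . . . . .
  . . . . . 1 1 . . . .
  . . . . . 1 1 . . . .
  . . . . . 1 1 1 . . .
  . . . . . 1 1 1 . . .
  . . . . . 1 1 1 1 . .
  . . . . . 1 1 1 1 1 .
  . . . . . 1 1 1 0 . .
  . . . . . . . . . 0 .
  . . . . . . . . . . .

Answer: 0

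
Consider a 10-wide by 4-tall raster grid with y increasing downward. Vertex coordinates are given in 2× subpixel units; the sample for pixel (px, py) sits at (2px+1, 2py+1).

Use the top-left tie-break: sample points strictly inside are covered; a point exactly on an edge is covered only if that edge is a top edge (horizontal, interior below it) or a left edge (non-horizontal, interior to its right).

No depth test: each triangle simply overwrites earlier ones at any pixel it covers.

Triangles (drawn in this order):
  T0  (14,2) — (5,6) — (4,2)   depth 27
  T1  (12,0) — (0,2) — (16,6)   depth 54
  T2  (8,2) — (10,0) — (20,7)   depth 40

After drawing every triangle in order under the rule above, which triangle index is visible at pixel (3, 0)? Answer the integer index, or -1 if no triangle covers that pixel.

T0:
  2·area = 40
  edge (14, 2)→(5, 6): d=(-9,4) right/bottom  bias=-1
  edge (5, 6)→(4, 2): d=(-1,-4) top-left  bias=+0
  edge (4, 2)→(14, 2): d=(10,0) top-left  bias=+0
    (2,1)@(5, 3): e=[27,3,10] → █
    (3,1)@(7, 3): e=[19,11,10] → █
    (4,1)@(9, 3): e=[11,19,10] → █
    (5,1)@(11, 3): e=[3,27,10] → █
    (6,1)@(13, 3): e=[-5,35,10] → ·
    (2,2)@(5, 5): e=[9,1,30] → █
    (4,2)@(9, 5): e=[-7,17,30] → ·
    (5,2)@(11, 5): e=[-15,25,30] → ·
    (2,3)@(5, 7): e=[-9,-1,50] → ·
    (3,3)@(7, 7): e=[-17,7,50] → ·
  covered (6 px):
    · · · · · · · · · ·
    · · █ █ █ █ · · · ·
    · · █ █ · · · · · ·
    · · · · · · · · · ·
T1:
  2·area = 80  (B↔C swapped to make it positive)
  edge (12, 0)→(16, 6): d=(4,6) right/bottom  bias=-1
  edge (16, 6)→(0, 2): d=(-16,-4) top-left  bias=+0
  edge (0, 2)→(12, 0): d=(12,-2) top-left  bias=+0
    (3,0)@(7, 1): e=[34,44,2] → █
    (4,0)@(9, 1): e=[22,52,6] → █
    (5,0)@(11, 1): e=[10,60,10] → █
    (6,0)@(13, 1): e=[-2,68,14] → ·
    (2,1)@(5, 3): e=[54,4,22] → █
    (6,1)@(13, 3): e=[6,36,38] → █
    (7,1)@(15, 3): e=[-6,44,42] → ·
    (2,2)@(5, 5): e=[62,-28,46] → ·
    (3,2)@(7, 5): e=[50,-20,50] → ·
    (4,2)@(9, 5): e=[38,-12,54] → ·
    (5,2)@(11, 5): e=[26,-4,58] → ·
    (6,2)@(13, 5): e=[14,4,62] → █
  covered (10 px):
    · · · █ █ █ · · · ·
    · · █ █ █ █ █ · · ·
    · · · · · · █ █ · ·
    · · · · · · · · · ·
T2:
  2·area = 34
  edge (8, 2)→(10, 0): d=(2,-2) top-left  bias=+0
  edge (10, 0)→(20, 7): d=(10,7) right/bottom  bias=-1
  edge (20, 7)→(8, 2): d=(-12,-5) top-left  bias=+0
    (4,0)@(9, 1): e=[0,17,17] → █  [on edge]
    (5,0)@(11, 1): e=[4,3,27] → █
    (6,0)@(13, 1): e=[8,-11,37] → ·
    (3,1)@(7, 3): e=[0,51,-17] → ·  [on edge]
    (4,1)@(9, 3): e=[4,37,-7] → ·
    (5,1)@(11, 3): e=[8,23,3] → █
    (6,1)@(13, 3): e=[12,9,13] → █
    (7,1)@(15, 3): e=[16,-5,23] → ·
    (2,2)@(5, 5): e=[0,85,-51] → ·  [on edge]
    (5,2)@(11, 5): e=[12,43,-21] → ·
    (6,2)@(13, 5): e=[16,29,-11] → ·
    (8,2)@(17, 5): e=[24,1,9] → █
    (1,3)@(3, 7): e=[0,119,-85] → ·  [on edge]
  covered (5 px):
    · · · · █ █ · · · ·
    · · · · · █ █ · · ·
    · · · · · · · · █ ·
    · · · · · · · · · ·

Z-buffer (winner per pixel, '.' = empty):
  . . . 1 2 2 . . . .
  . . 1 1 1 2 2 . . .
  . . 0 0 . . 1 1 2 .
  . . . . . . . . . .

Result: 1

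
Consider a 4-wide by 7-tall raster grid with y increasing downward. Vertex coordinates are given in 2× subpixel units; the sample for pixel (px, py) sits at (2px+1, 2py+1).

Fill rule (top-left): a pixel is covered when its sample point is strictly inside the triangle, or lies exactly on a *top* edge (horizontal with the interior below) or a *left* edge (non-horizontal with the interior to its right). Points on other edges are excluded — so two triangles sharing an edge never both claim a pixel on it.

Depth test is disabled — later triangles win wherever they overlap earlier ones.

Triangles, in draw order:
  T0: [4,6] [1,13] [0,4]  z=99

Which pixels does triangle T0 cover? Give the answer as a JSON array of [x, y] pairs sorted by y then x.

T0:
  2·area = 34
  edge (4, 6)→(1, 13): d=(-3,7) right/bottom  bias=-1
  edge (1, 13)→(0, 4): d=(-1,-9) top-left  bias=+0
  edge (0, 4)→(4, 6): d=(4,2) right/bottom  bias=-1
    (0,2)@(1, 5): e=[24,8,2] → X
    (1,2)@(3, 5): e=[10,26,-2] → .
    (0,3)@(1, 7): e=[18,6,10] → X
    (1,3)@(3, 7): e=[4,24,6] → X
    (2,3)@(5, 7): e=[-10,42,2] → .
    (0,4)@(1, 9): e=[12,4,18] → X
    (1,4)@(3, 9): e=[-2,22,14] → .
    (0,5)@(1, 11): e=[6,2,26] → X
    (1,5)@(3, 11): e=[-8,20,22] → .
    (0,6)@(1, 13): e=[0,0,34] → .  [on edge]
  covered (5 px):
    . . . .
    . . . .
    X . . .
    X X . .
    X . . .
    X . . .
    . . . .

Answer: [[0,2],[0,3],[1,3],[0,4],[0,5]]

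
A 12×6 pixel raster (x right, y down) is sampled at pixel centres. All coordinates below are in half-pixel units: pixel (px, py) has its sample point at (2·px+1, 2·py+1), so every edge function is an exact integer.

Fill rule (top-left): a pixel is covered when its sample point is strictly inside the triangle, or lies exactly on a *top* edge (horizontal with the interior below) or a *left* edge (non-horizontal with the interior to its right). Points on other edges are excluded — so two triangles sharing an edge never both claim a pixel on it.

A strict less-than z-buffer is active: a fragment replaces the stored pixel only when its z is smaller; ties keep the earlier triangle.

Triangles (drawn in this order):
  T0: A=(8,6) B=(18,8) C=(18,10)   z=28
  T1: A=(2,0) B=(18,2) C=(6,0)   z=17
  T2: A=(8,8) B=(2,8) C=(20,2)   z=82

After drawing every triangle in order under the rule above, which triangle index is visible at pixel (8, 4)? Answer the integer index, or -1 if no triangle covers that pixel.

T0:
  2·area = 20
  edge (8, 6)→(18, 8): d=(10,2) right/bottom  bias=-1
  edge (18, 8)→(18, 10): d=(0,2) right/bottom  bias=-1
  edge (18, 10)→(8, 6): d=(-10,-4) top-left  bias=+0
    (1,2)@(3, 5): e=[0,30,-10] → ·  [on edge]
    (5,3)@(11, 7): e=[4,14,2] → █
    (6,3)@(13, 7): e=[0,10,10] → ·  [on edge]
    (5,4)@(11, 9): e=[24,14,-18] → ·
    (8,4)@(17, 9): e=[12,2,6] → █
    (9,4)@(19, 9): e=[8,-2,14] → ·
    (11,4)@(23, 9): e=[0,-10,30] → ·  [on edge]
    (8,5)@(17, 11): e=[32,2,-14] → ·
  covered (2 px):
    · · · · · · · · · · · ·
    · · · · · · · · · · · ·
    · · · · · · · · · · · ·
    · · · · · █ · · · · · ·
    · · · · · · · · █ · · ·
    · · · · · · · · · · · ·
T1:
  2·area = 8  (B↔C swapped to make it positive)
  edge (2, 0)→(6, 0): d=(4,0) top-left  bias=+0
  edge (6, 0)→(18, 2): d=(12,2) right/bottom  bias=-1
  edge (18, 2)→(2, 0): d=(-16,-2) top-left  bias=+0
    (5,0)@(11, 1): e=[4,2,2] → █
    (6,0)@(13, 1): e=[4,-2,6] → ·
    (5,1)@(11, 3): e=[12,26,-30] → ·
  covered (1 px):
    · · · · · █ · · · · · ·
    · · · · · · · · · · · ·
    · · · · · · · · · · · ·
    · · · · · · · · · · · ·
    · · · · · · · · · · · ·
    · · · · · · · · · · · ·
T2:
  2·area = 36
  edge (8, 8)→(2, 8): d=(-6,0) right/bottom  bias=-1
  edge (2, 8)→(20, 2): d=(18,-6) top-left  bias=+0
  edge (20, 2)→(8, 8): d=(-12,6) right/bottom  bias=-1
    (11,0)@(23, 1): e=[42,0,-6] → ·  [on edge]
    (8,1)@(17, 3): e=[30,0,6] → █  [on edge]
    (9,1)@(19, 3): e=[30,12,-6] → ·
    (5,2)@(11, 5): e=[18,0,18] → █  [on edge]
    (6,2)@(13, 5): e=[18,12,6] → █
    (7,2)@(15, 5): e=[18,24,-6] → ·
    (8,2)@(17, 5): e=[18,36,-18] → ·
    (2,3)@(5, 7): e=[6,0,30] → █  [on edge]
    (3,3)@(7, 7): e=[6,12,18] → █
    (4,3)@(9, 7): e=[6,24,6] → █
    (5,3)@(11, 7): e=[6,36,-6] → ·
    (6,3)@(13, 7): e=[6,48,-18] → ·
  covered (6 px):
    · · · · · · · · · · · ·
    · · · · · · · · █ · · ·
    · · · · · █ █ · · · · ·
    · · █ █ █ · · · · · · ·
    · · · · · · · · · · · ·
    · · · · · · · · · · · ·

Z-buffer (winner per pixel, '.' = empty):
  . . . . . 1 . . . . . .
  . . . . . . . . 2 . . .
  . . . . . 2 2 . . . . .
  . . 2 2 2 0 . . . . . .
  . . . . . . . . 0 . . .
  . . . . . . . . . . . .

Final: 0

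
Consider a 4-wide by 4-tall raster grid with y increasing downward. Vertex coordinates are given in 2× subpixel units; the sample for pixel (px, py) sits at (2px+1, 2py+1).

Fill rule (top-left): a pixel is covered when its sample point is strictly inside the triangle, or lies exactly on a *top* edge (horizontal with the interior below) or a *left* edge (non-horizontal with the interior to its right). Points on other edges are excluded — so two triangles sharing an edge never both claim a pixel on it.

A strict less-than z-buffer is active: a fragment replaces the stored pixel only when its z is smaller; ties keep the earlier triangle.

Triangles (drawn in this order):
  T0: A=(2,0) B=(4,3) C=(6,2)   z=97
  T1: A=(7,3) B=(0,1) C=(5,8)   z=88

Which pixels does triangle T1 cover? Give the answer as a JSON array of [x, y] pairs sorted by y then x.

T0:
  2·area = 8  (B↔C swapped to make it positive)
  edge (2, 0)→(6, 2): d=(4,2) right/bottom  bias=-1
  edge (6, 2)→(4, 3): d=(-2,1) right/bottom  bias=-1
  edge (4, 3)→(2, 0): d=(-2,-3) top-left  bias=+0
    (1,0)@(3, 1): e=[2,5,1] → #
    (2,0)@(5, 1): e=[-2,3,7] → ·
    (1,1)@(3, 3): e=[10,1,-3] → ·
  covered (1 px):
    · # · ·
    · · · ·
    · · · ·
    · · · ·
T1:
  2·area = 39  (B↔C swapped to make it positive)
  edge (7, 3)→(5, 8): d=(-2,5) right/bottom  bias=-1
  edge (5, 8)→(0, 1): d=(-5,-7) top-left  bias=+0
  edge (0, 1)→(7, 3): d=(7,2) right/bottom  bias=-1
    (1,1)@(3, 3): e=[20,11,8] → #
    (2,1)@(5, 3): e=[10,25,4] → #
    (3,1)@(7, 3): e=[0,39,0] → ·  [on edge]
    (1,2)@(3, 5): e=[16,1,22] → #
    (3,2)@(7, 5): e=[-4,29,14] → ·
    (1,3)@(3, 7): e=[12,-9,36] → ·
    (2,3)@(5, 7): e=[2,5,32] → #
    (3,3)@(7, 7): e=[-8,19,28] → ·
  covered (5 px):
    · · · ·
    · # # ·
    · # # ·
    · · # ·

Answer: [[1,1],[2,1],[1,2],[2,2],[2,3]]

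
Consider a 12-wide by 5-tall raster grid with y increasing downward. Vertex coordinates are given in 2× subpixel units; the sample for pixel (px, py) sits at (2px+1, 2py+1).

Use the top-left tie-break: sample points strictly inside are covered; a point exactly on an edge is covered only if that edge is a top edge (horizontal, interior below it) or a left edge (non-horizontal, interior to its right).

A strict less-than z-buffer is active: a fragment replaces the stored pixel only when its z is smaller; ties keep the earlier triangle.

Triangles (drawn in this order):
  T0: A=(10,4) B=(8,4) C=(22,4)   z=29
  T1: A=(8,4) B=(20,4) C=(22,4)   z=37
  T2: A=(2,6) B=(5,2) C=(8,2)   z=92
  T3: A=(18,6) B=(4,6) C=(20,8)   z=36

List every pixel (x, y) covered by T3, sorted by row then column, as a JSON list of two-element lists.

T0:
  degenerate (2·area = 0) — covers nothing
T1:
  degenerate (2·area = 0) — covers nothing
T2:
  2·area = 12
  edge (2, 6)→(5, 2): d=(3,-4) top-left  bias=+0
  edge (5, 2)→(8, 2): d=(3,0) top-left  bias=+0
  edge (8, 2)→(2, 6): d=(-6,4) right/bottom  bias=-1
    (2,1)@(5, 3): e=[3,3,6] → X
    (3,1)@(7, 3): e=[11,3,-2] → .
    (1,2)@(3, 5): e=[1,9,2] → X
    (2,2)@(5, 5): e=[9,9,-6] → .
    (1,3)@(3, 7): e=[7,15,-10] → .
  covered (2 px):
    . . . . . . . . . . . .
    . . X . . . . . . . . .
    . X . . . . . . . . . .
    . . . . . . . . . . . .
    . . . . . . . . . . . .
T3:
  2·area = 28  (B↔C swapped to make it positive)
  edge (18, 6)→(20, 8): d=(2,2) right/bottom  bias=-1
  edge (20, 8)→(4, 6): d=(-16,-2) top-left  bias=+0
  edge (4, 6)→(18, 6): d=(14,0) top-left  bias=+0
    (6,0)@(13, 1): e=[0,98,-70] → .  [on edge]
    (7,1)@(15, 3): e=[0,70,-42] → .  [on edge]
    (8,2)@(17, 5): e=[0,42,-14] → .  [on edge]
    (6,3)@(13, 7): e=[12,2,14] → X
    (7,3)@(15, 7): e=[8,6,14] → X
    (8,3)@(17, 7): e=[4,10,14] → X
    (9,3)@(19, 7): e=[0,14,14] → .  [on edge]
    (6,4)@(13, 9): e=[16,-30,42] → .
    (7,4)@(15, 9): e=[12,-26,42] → .
    (8,4)@(17, 9): e=[8,-22,42] → .
    (10,4)@(21, 9): e=[0,-14,42] → .  [on edge]
  covered (3 px):
    . . . . . . . . . . . .
    . . . . . . . . . . . .
    . . . . . . . . . . . .
    . . . . . . X X X . . .
    . . . . . . . . . . . .

Answer: [[6,3],[7,3],[8,3]]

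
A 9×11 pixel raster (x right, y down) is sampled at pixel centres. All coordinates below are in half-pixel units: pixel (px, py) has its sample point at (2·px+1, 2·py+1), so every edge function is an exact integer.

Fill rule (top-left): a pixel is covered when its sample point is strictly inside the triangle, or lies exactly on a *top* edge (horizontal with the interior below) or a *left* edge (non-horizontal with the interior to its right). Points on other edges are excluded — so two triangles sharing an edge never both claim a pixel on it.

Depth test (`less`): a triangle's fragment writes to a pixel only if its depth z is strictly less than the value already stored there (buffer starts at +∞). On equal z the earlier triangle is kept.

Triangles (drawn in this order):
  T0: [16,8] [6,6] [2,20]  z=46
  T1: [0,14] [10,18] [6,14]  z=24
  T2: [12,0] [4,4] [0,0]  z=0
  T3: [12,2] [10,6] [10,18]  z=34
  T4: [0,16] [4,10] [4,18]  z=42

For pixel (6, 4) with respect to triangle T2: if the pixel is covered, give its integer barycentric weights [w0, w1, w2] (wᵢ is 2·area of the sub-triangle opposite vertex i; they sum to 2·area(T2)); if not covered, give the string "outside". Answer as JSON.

T0:
  2·area = 148  (B↔C swapped to make it positive)
  edge (16, 8)→(2, 20): d=(-14,12) right/bottom  bias=-1
  edge (2, 20)→(6, 6): d=(4,-14) top-left  bias=+0
  edge (6, 6)→(16, 8): d=(10,2) right/bottom  bias=-1
    (0,2)@(1, 5): e=[222,-74,0] → ·  [on edge]
    (3,3)@(7, 7): e=[122,18,8] → #
    (4,3)@(9, 7): e=[98,46,4] → #
    (5,3)@(11, 7): e=[74,74,0] → ·  [on edge]
    (3,4)@(7, 9): e=[94,26,28] → #
    (5,4)@(11, 9): e=[46,82,20] → #
    (6,4)@(13, 9): e=[22,110,16] → #
    (7,4)@(15, 9): e=[-2,138,12] → ·
    (2,5)@(5, 11): e=[90,6,52] → #
    (6,5)@(13, 11): e=[-6,118,36] → ·
    (2,6)@(5, 13): e=[62,14,72] → #
    (5,6)@(11, 13): e=[-10,98,60] → ·
  covered (18 px):
    · · · · · · · · ·
    · · · · · · · · ·
    · · · · · · · · ·
    · · · # # · · · ·
    · · · # # # # · ·
    · · # # # # · · ·
    · · # # # · · · ·
    · · # # · · · · ·
    · # # · · · · · ·
    · # · · · · · · ·
    · · · · · · · · ·
T1:
  2·area = 24  (B↔C swapped to make it positive)
  edge (0, 14)→(6, 14): d=(6,0) top-left  bias=+0
  edge (6, 14)→(10, 18): d=(4,4) right/bottom  bias=-1
  edge (10, 18)→(0, 14): d=(-10,-4) top-left  bias=+0
    (0,4)@(1, 9): e=[-30,0,54] → ·  [on edge]
    (1,5)@(3, 11): e=[-18,0,42] → ·  [on edge]
    (2,6)@(5, 13): e=[-6,0,30] → ·  [on edge]
    (1,7)@(3, 15): e=[6,16,2] → #
    (2,7)@(5, 15): e=[6,8,10] → #
    (3,7)@(7, 15): e=[6,0,18] → ·  [on edge]
    (1,8)@(3, 17): e=[18,24,-18] → ·
    (2,8)@(5, 17): e=[18,16,-10] → ·
    (4,8)@(9, 17): e=[18,0,6] → ·  [on edge]
    (5,9)@(11, 19): e=[30,0,-6] → ·  [on edge]
    (6,10)@(13, 21): e=[42,0,-18] → ·  [on edge]
  covered (2 px):
    · · · · · · · · ·
    · · · · · · · · ·
    · · · · · · · · ·
    · · · · · · · · ·
    · · · · · · · · ·
    · · · · · · · · ·
    · · · · · · · · ·
    · # # · · · · · ·
    · · · · · · · · ·
    · · · · · · · · ·
    · · · · · · · · ·
T2:
  2·area = 48
  edge (12, 0)→(4, 4): d=(-8,4) right/bottom  bias=-1
  edge (4, 4)→(0, 0): d=(-4,-4) top-left  bias=+0
  edge (0, 0)→(12, 0): d=(12,0) top-left  bias=+0
    (0,0)@(1, 1): e=[36,0,12] → #  [on edge]
    (1,0)@(3, 1): e=[28,8,12] → #
    (2,0)@(5, 1): e=[20,16,12] → #
    (3,0)@(7, 1): e=[12,24,12] → #
    (4,0)@(9, 1): e=[4,32,12] → #
    (5,0)@(11, 1): e=[-4,40,12] → ·
    (0,1)@(1, 3): e=[20,-8,36] → ·
    (1,1)@(3, 3): e=[12,0,36] → #  [on edge]
    (3,1)@(7, 3): e=[-4,16,36] → ·
    (4,1)@(9, 3): e=[-12,24,36] → ·
    (1,2)@(3, 5): e=[-4,-8,60] → ·
    (2,2)@(5, 5): e=[-12,0,60] → ·  [on edge]
    (3,3)@(7, 7): e=[-36,0,84] → ·  [on edge]
    (4,4)@(9, 9): e=[-60,0,108] → ·  [on edge]
    (5,5)@(11, 11): e=[-84,0,132] → ·  [on edge]
    (6,6)@(13, 13): e=[-108,0,156] → ·  [on edge]
    (7,7)@(15, 15): e=[-132,0,180] → ·  [on edge]
    (8,8)@(17, 17): e=[-156,0,204] → ·  [on edge]
  covered (7 px):
    # # # # # · · · ·
    · # # · · · · · ·
    · · · · · · · · ·
    · · · · · · · · ·
    · · · · · · · · ·
    · · · · · · · · ·
    · · · · · · · · ·
    · · · · · · · · ·
    · · · · · · · · ·
    · · · · · · · · ·
    · · · · · · · · ·
T3:
  2·area = 24  (B↔C swapped to make it positive)
  edge (12, 2)→(10, 18): d=(-2,16) right/bottom  bias=-1
  edge (10, 18)→(10, 6): d=(0,-12) top-left  bias=+0
  edge (10, 6)→(12, 2): d=(2,-4) top-left  bias=+0
    (5,2)@(11, 5): e=[10,12,2] → #
    (6,2)@(13, 5): e=[-22,36,10] → ·
    (5,3)@(11, 7): e=[6,12,6] → #
    (6,3)@(13, 7): e=[-26,36,14] → ·
    (5,4)@(11, 9): e=[2,12,10] → #
    (6,4)@(13, 9): e=[-30,36,18] → ·
    (5,5)@(11, 11): e=[-2,12,14] → ·
  covered (3 px):
    · · · · · · · · ·
    · · · · · · · · ·
    · · · · · # · · ·
    · · · · · # · · ·
    · · · · · # · · ·
    · · · · · · · · ·
    · · · · · · · · ·
    · · · · · · · · ·
    · · · · · · · · ·
    · · · · · · · · ·
    · · · · · · · · ·
T4:
  2·area = 32
  edge (0, 16)→(4, 10): d=(4,-6) top-left  bias=+0
  edge (4, 10)→(4, 18): d=(0,8) right/bottom  bias=-1
  edge (4, 18)→(0, 16): d=(-4,-2) top-left  bias=+0
    (1,6)@(3, 13): e=[6,8,18] → #
    (2,6)@(5, 13): e=[18,-8,22] → ·
    (0,7)@(1, 15): e=[2,24,6] → #
    (2,7)@(5, 15): e=[26,-8,14] → ·
    (0,8)@(1, 17): e=[10,24,-2] → ·
    (1,8)@(3, 17): e=[22,8,2] → #
    (2,8)@(5, 17): e=[34,-8,6] → ·
    (1,9)@(3, 19): e=[30,8,-6] → ·
  covered (4 px):
    · · · · · · · · ·
    · · · · · · · · ·
    · · · · · · · · ·
    · · · · · · · · ·
    · · · · · · · · ·
    · · · · · · · · ·
    · # · · · · · · ·
    # # · · · · · · ·
    · # · · · · · · ·
    · · · · · · · · ·
    · · · · · · · · ·

Answer: "outside"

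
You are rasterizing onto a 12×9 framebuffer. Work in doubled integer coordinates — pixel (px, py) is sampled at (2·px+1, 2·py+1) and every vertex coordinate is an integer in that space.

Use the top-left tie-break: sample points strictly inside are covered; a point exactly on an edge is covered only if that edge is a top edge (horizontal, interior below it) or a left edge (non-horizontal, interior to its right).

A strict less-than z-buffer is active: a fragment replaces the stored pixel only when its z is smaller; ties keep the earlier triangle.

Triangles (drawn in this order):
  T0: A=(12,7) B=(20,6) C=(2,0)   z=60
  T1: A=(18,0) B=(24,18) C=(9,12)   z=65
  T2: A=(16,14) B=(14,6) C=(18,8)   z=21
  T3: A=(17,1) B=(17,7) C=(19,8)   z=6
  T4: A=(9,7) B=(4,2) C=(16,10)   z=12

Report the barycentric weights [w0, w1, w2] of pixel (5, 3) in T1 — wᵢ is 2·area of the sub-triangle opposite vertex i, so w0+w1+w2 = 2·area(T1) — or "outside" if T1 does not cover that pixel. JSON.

T0:
  2·area = 66  (B↔C swapped to make it positive)
  edge (12, 7)→(2, 0): d=(-10,-7) top-left  bias=+0
  edge (2, 0)→(20, 6): d=(18,6) right/bottom  bias=-1
  edge (20, 6)→(12, 7): d=(-8,1) right/bottom  bias=-1
    (2,0)@(5, 1): e=[11,0,55] → ·  [on edge]
    (3,1)@(7, 3): e=[5,24,37] → #
    (4,1)@(9, 3): e=[19,12,35] → #
    (5,1)@(11, 3): e=[33,0,33] → ·  [on edge]
    (3,2)@(7, 5): e=[-15,60,21] → ·
    (4,2)@(9, 5): e=[-1,48,19] → ·
    (5,2)@(11, 5): e=[13,36,17] → #
    (6,2)@(13, 5): e=[27,24,15] → #
    (7,2)@(15, 5): e=[41,12,13] → #
    (8,2)@(17, 5): e=[55,0,11] → ·  [on edge]
    (5,3)@(11, 7): e=[-7,72,1] → ·
    (6,3)@(13, 7): e=[7,60,-1] → ·
    (11,3)@(23, 7): e=[77,0,-11] → ·  [on edge]
  covered (5 px):
    · · · · · · · · · · · ·
    · · · # # · · · · · · ·
    · · · · · # # # · · · ·
    · · · · · · · · · · · ·
    · · · · · · · · · · · ·
    · · · · · · · · · · · ·
    · · · · · · · · · · · ·
    · · · · · · · · · · · ·
    · · · · · · · · · · · ·
T1:
  2·area = 234
  edge (18, 0)→(24, 18): d=(6,18) right/bottom  bias=-1
  edge (24, 18)→(9, 12): d=(-15,-6) top-left  bias=+0
  edge (9, 12)→(18, 0): d=(9,-12) top-left  bias=+0
    (8,1)@(17, 3): e=[36,183,15] → #
    (9,1)@(19, 3): e=[0,195,39] → ·  [on edge]
    (7,2)@(15, 5): e=[84,141,9] → #
    (9,2)@(19, 5): e=[12,165,57] → #
    (10,2)@(21, 5): e=[-24,177,81] → ·
    (6,3)@(13, 7): e=[132,99,3] → #
    (10,3)@(21, 7): e=[-12,147,99] → ·
    (6,4)@(13, 9): e=[144,69,21] → #
    (10,4)@(21, 9): e=[0,117,117] → ·  [on edge]
    (5,5)@(11, 11): e=[192,27,15] → #
    (10,5)@(21, 11): e=[12,87,135] → #
    (11,5)@(23, 11): e=[-24,99,159] → ·
    (11,7)@(23, 15): e=[0,39,195] → ·  [on edge]
  covered (27 px):
    · · · · · · · · · · · ·
    · · · · · · · · # · · ·
    · · · · · · · # # # · ·
    · · · · · · # # # # · ·
    · · · · · · # # # # · ·
    · · · · · # # # # # # ·
    · · · · · · # # # # # ·
    · · · · · · · · # # # ·
    · · · · · · · · · · · #
T2:
  2·area = 28
  edge (16, 14)→(14, 6): d=(-2,-8) top-left  bias=+0
  edge (14, 6)→(18, 8): d=(4,2) right/bottom  bias=-1
  edge (18, 8)→(16, 14): d=(-2,6) right/bottom  bias=-1
    (9,2)@(19, 5): e=[42,-14,0] → ·  [on edge]
    (7,3)@(15, 7): e=[6,2,20] → #
    (8,3)@(17, 7): e=[22,-2,8] → ·
    (7,4)@(15, 9): e=[2,10,16] → #
    (8,4)@(17, 9): e=[18,6,4] → #
    (9,4)@(19, 9): e=[34,2,-8] → ·
    (7,5)@(15, 11): e=[-2,18,12] → ·
    (8,5)@(17, 11): e=[14,14,0] → ·  [on edge]
    (7,8)@(15, 17): e=[-14,42,0] → ·  [on edge]
  covered (3 px):
    · · · · · · · · · · · ·
    · · · · · · · · · · · ·
    · · · · · · · · · · · ·
    · · · · · · · # · · · ·
    · · · · · · · # # · · ·
    · · · · · · · · · · · ·
    · · · · · · · · · · · ·
    · · · · · · · · · · · ·
    · · · · · · · · · · · ·
T3:
  2·area = 12  (B↔C swapped to make it positive)
  edge (17, 1)→(19, 8): d=(2,7) right/bottom  bias=-1
  edge (19, 8)→(17, 7): d=(-2,-1) top-left  bias=+0
  edge (17, 7)→(17, 1): d=(0,-6) top-left  bias=+0
    (2,0)@(5, 1): e=[84,0,-72] → ·  [on edge]
    (8,0)@(17, 1): e=[0,12,0] → ·  [on edge]
    (4,1)@(9, 3): e=[60,0,-48] → ·  [on edge]
    (8,1)@(17, 3): e=[4,8,0] → #  [on edge]
    (9,1)@(19, 3): e=[-10,10,12] → ·
    (6,2)@(13, 5): e=[36,0,-24] → ·  [on edge]
    (8,2)@(17, 5): e=[8,4,0] → #  [on edge]
    (9,2)@(19, 5): e=[-6,6,12] → ·
    (8,3)@(17, 7): e=[12,0,0] → #  [on edge]
    (9,3)@(19, 7): e=[-2,2,12] → ·
    (8,4)@(17, 9): e=[16,-4,0] → ·  [on edge]
    (10,4)@(21, 9): e=[-12,0,24] → ·  [on edge]
    (8,5)@(17, 11): e=[20,-8,0] → ·  [on edge]
    (8,6)@(17, 13): e=[24,-12,0] → ·  [on edge]
    (8,7)@(17, 15): e=[28,-16,0] → ·  [on edge]
    (10,7)@(21, 15): e=[0,-12,24] → ·  [on edge]
    (8,8)@(17, 17): e=[32,-20,0] → ·  [on edge]
  covered (3 px):
    · · · · · · · · · · · ·
    · · · · · · · · # · · ·
    · · · · · · · · # · · ·
    · · · · · · · · # · · ·
    · · · · · · · · · · · ·
    · · · · · · · · · · · ·
    · · · · · · · · · · · ·
    · · · · · · · · · · · ·
    · · · · · · · · · · · ·
T4:
  2·area = 20
  edge (9, 7)→(4, 2): d=(-5,-5) top-left  bias=+0
  edge (4, 2)→(16, 10): d=(12,8) right/bottom  bias=-1
  edge (16, 10)→(9, 7): d=(-7,-3) top-left  bias=+0
    (1,0)@(3, 1): e=[0,-4,24] → ·  [on edge]
    (2,1)@(5, 3): e=[0,4,16] → #  [on edge]
    (3,1)@(7, 3): e=[10,-12,22] → ·
    (2,2)@(5, 5): e=[-10,28,2] → ·
    (3,2)@(7, 5): e=[0,12,8] → #  [on edge]
    (4,2)@(9, 5): e=[10,-4,14] → ·
    (3,3)@(7, 7): e=[-10,36,-6] → ·
    (4,3)@(9, 7): e=[0,20,0] → #  [on edge]
    (5,3)@(11, 7): e=[10,4,6] → #
    (6,3)@(13, 7): e=[20,-12,12] → ·
    (4,4)@(9, 9): e=[-10,44,-14] → ·
    (5,4)@(11, 9): e=[0,28,-8] → ·  [on edge]
    (6,5)@(13, 11): e=[0,36,-16] → ·  [on edge]
    (7,6)@(15, 13): e=[0,44,-24] → ·  [on edge]
    (11,6)@(23, 13): e=[40,-20,0] → ·  [on edge]
    (8,7)@(17, 15): e=[0,52,-32] → ·  [on edge]
    (9,8)@(19, 17): e=[0,60,-40] → ·  [on edge]
  covered (4 px):
    · · · · · · · · · · · ·
    · · # · · · · · · · · ·
    · · · # · · · · · · · ·
    · · · · # # · · · · · ·
    · · · · · · · · · · · ·
    · · · · · · · · · · · ·
    · · · · · · · · · · · ·
    · · · · · · · · · · · ·
    · · · · · · · · · · · ·

Final: "outside"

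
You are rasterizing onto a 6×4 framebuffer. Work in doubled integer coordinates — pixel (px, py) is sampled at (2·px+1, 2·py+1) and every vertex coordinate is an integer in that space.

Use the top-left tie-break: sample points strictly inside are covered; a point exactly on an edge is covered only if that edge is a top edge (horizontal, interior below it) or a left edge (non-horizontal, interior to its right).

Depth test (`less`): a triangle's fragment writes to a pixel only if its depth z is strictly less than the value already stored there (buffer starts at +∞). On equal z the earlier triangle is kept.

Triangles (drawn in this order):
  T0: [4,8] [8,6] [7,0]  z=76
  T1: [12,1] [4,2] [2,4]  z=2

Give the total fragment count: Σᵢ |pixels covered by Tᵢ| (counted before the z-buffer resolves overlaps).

T0:
  2·area = 26  (B↔C swapped to make it positive)
  edge (4, 8)→(7, 0): d=(3,-8) top-left  bias=+0
  edge (7, 0)→(8, 6): d=(1,6) right/bottom  bias=-1
  edge (8, 6)→(4, 8): d=(-4,2) right/bottom  bias=-1
    (3,0)@(7, 1): e=[3,1,22] → #
    (4,0)@(9, 1): e=[19,-11,18] → ·
    (3,1)@(7, 3): e=[9,3,14] → #
    (4,1)@(9, 3): e=[25,-9,10] → ·
    (3,2)@(7, 5): e=[15,5,6] → #
    (4,2)@(9, 5): e=[31,-7,2] → ·
    (2,3)@(5, 7): e=[5,19,2] → #
    (3,3)@(7, 7): e=[21,7,-2] → ·
  covered (4 px):
    · · · # · ·
    · · · # · ·
    · · · # · ·
    · · # · · ·
T1:
  2·area = 14  (B↔C swapped to make it positive)
  edge (12, 1)→(2, 4): d=(-10,3) right/bottom  bias=-1
  edge (2, 4)→(4, 2): d=(2,-2) top-left  bias=+0
  edge (4, 2)→(12, 1): d=(8,-1) top-left  bias=+0
    (2,0)@(5, 1): e=[21,0,-7] → ·  [on edge]
    (1,1)@(3, 3): e=[7,0,7] → #  [on edge]
    (2,1)@(5, 3): e=[1,4,9] → #
    (3,1)@(7, 3): e=[-5,8,11] → ·
    (0,2)@(1, 5): e=[-7,0,21] → ·  [on edge]
    (1,2)@(3, 5): e=[-13,4,23] → ·
    (2,2)@(5, 5): e=[-19,8,25] → ·
  covered (2 px):
    · · · · · ·
    · # # · · ·
    · · · · · ·
    · · · · · ·

Result: 6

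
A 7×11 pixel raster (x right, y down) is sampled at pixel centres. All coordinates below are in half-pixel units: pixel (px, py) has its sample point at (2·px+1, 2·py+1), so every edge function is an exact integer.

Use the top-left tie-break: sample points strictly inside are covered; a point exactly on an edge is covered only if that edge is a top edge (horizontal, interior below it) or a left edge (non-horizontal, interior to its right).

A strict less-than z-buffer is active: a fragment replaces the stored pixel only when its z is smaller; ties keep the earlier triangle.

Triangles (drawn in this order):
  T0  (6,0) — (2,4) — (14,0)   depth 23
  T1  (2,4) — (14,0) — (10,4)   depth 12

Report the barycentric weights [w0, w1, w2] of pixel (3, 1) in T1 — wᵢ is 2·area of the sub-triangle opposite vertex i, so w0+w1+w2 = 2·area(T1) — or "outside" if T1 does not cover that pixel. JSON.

T0:
  2·area = 32  (B↔C swapped to make it positive)
  edge (6, 0)→(14, 0): d=(8,0) top-left  bias=+0
  edge (14, 0)→(2, 4): d=(-12,4) right/bottom  bias=-1
  edge (2, 4)→(6, 0): d=(4,-4) top-left  bias=+0
    (2,0)@(5, 1): e=[8,24,0] → X  [on edge]
    (3,0)@(7, 1): e=[8,16,8] → X
    (4,0)@(9, 1): e=[8,8,16] → X
    (5,0)@(11, 1): e=[8,0,24] → .  [on edge]
    (1,1)@(3, 3): e=[24,8,0] → X  [on edge]
    (2,1)@(5, 3): e=[24,0,8] → .  [on edge]
    (3,1)@(7, 3): e=[24,-8,16] → .
    (4,1)@(9, 3): e=[24,-16,24] → .
    (0,2)@(1, 5): e=[40,-8,0] → .  [on edge]
    (1,2)@(3, 5): e=[40,-16,8] → .
  covered (4 px):
    . . X X X . .
    . X . . . . .
    . . . . . . .
    . . . . . . .
    . . . . . . .
    . . . . . . .
    . . . . . . .
    . . . . . . .
    . . . . . . .
    . . . . . . .
    . . . . . . .
T1:
  2·area = 32
  edge (2, 4)→(14, 0): d=(12,-4) top-left  bias=+0
  edge (14, 0)→(10, 4): d=(-4,4) right/bottom  bias=-1
  edge (10, 4)→(2, 4): d=(-8,0) right/bottom  bias=-1
    (5,0)@(11, 1): e=[0,8,24] → X  [on edge]
    (6,0)@(13, 1): e=[8,0,24] → .  [on edge]
    (2,1)@(5, 3): e=[0,24,8] → X  [on edge]
    (3,1)@(7, 3): e=[8,16,8] → X
    (4,1)@(9, 3): e=[16,8,8] → X
    (5,1)@(11, 3): e=[24,0,8] → .  [on edge]
    (2,2)@(5, 5): e=[24,16,-8] → .
    (3,2)@(7, 5): e=[32,8,-8] → .
    (4,2)@(9, 5): e=[40,0,-8] → .  [on edge]
    (3,3)@(7, 7): e=[56,0,-24] → .  [on edge]
    (2,4)@(5, 9): e=[72,0,-40] → .  [on edge]
    (1,5)@(3, 11): e=[88,0,-56] → .  [on edge]
    (0,6)@(1, 13): e=[104,0,-72] → .  [on edge]
  covered (4 px):
    . . . . . X .
    . . X X X . .
    . . . . . . .
    . . . . . . .
    . . . . . . .
    . . . . . . .
    . . . . . . .
    . . . . . . .
    . . . . . . .
    . . . . . . .
    . . . . . . .

Answer: [16,8,8]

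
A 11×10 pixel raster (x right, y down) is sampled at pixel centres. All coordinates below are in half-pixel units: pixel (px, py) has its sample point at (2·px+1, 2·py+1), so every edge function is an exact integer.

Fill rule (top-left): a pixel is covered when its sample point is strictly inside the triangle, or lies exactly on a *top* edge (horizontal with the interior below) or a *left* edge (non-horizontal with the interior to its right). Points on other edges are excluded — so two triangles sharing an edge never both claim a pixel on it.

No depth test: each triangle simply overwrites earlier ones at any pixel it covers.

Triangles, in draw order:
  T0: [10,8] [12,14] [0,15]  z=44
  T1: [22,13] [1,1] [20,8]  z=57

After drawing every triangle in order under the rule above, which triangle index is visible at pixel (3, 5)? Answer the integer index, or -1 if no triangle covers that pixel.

T0:
  2·area = 74
  edge (10, 8)→(12, 14): d=(2,6) right/bottom  bias=-1
  edge (12, 14)→(0, 15): d=(-12,1) right/bottom  bias=-1
  edge (0, 15)→(10, 8): d=(10,-7) top-left  bias=+0
    (4,2)@(9, 5): e=[0,111,-37] → .  [on edge]
    (4,4)@(9, 9): e=[8,63,3] → X
    (5,4)@(11, 9): e=[-4,61,17] → .
    (3,5)@(7, 11): e=[24,41,9] → X
    (5,5)@(11, 11): e=[0,37,37] → .  [on edge]
    (1,6)@(3, 13): e=[52,21,1] → X
    (2,6)@(5, 13): e=[40,19,15] → X
    (5,6)@(11, 13): e=[4,13,57] → X
    (6,6)@(13, 13): e=[-8,11,71] → .
    (1,7)@(3, 15): e=[56,-3,21] → .
    (2,7)@(5, 15): e=[44,-5,35] → .
    (3,7)@(7, 15): e=[32,-7,49] → .
    (6,8)@(13, 17): e=[0,-37,111] → .  [on edge]
  covered (8 px):
    . . . . . . . . . . .
    . . . . . . . . . . .
    . . . . . . . . . . .
    . . . . . . . . . . .
    . . . . X . . . . . .
    . . . X X . . . . . .
    . X X X X X . . . . .
    . . . . . . . . . . .
    . . . . . . . . . . .
    . . . . . . . . . . .
T1:
  2·area = 81
  edge (22, 13)→(1, 1): d=(-21,-12) top-left  bias=+0
  edge (1, 1)→(20, 8): d=(19,7) right/bottom  bias=-1
  edge (20, 8)→(22, 13): d=(2,5) right/bottom  bias=-1
    (0,0)@(1, 1): e=[0,0,81] → .  [on edge]
    (2,1)@(5, 3): e=[6,10,65] → X
    (3,1)@(7, 3): e=[30,-4,55] → .
    (2,2)@(5, 5): e=[-36,48,69] → .
    (4,2)@(9, 5): e=[12,20,49] → X
    (5,2)@(11, 5): e=[36,6,39] → X
    (6,2)@(13, 5): e=[60,-8,29] → .
    (4,3)@(9, 7): e=[-30,58,53] → .
    (5,3)@(11, 7): e=[-6,44,43] → .
    (6,3)@(13, 7): e=[18,30,33] → X
    (7,3)@(15, 7): e=[42,16,23] → X
    (8,3)@(17, 7): e=[66,2,13] → X
    (7,4)@(15, 9): e=[0,54,27] → X  [on edge]
  covered (11 px):
    . . . . . . . . . . .
    . . X . . . . . . . .
    . . . . X X . . . . .
    . . . . . . X X X . .
    . . . . . . . X X X .
    . . . . . . . . . X X
    . . . . . . . . . . .
    . . . . . . . . . . .
    . . . . . . . . . . .
    . . . . . . . . . . .

Z-buffer (winner per pixel, '.' = empty):
  . . . . . . . . . . .
  . . 1 . . . . . . . .
  . . . . 1 1 . . . . .
  . . . . . . 1 1 1 . .
  . . . . 0 . . 1 1 1 .
  . . . 0 0 . . . . 1 1
  . 0 0 0 0 0 . . . . .
  . . . . . . . . . . .
  . . . . . . . . . . .
  . . . . . . . . . . .

Result: 0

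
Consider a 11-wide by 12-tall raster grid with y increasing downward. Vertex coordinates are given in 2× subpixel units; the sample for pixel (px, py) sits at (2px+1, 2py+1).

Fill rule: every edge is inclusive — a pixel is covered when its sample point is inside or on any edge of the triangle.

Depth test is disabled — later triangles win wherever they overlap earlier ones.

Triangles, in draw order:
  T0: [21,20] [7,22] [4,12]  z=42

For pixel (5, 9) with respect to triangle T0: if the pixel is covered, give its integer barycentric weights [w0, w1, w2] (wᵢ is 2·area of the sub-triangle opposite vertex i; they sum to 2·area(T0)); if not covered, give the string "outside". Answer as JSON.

T0:
  2·area = 146
  edge (21, 20)→(7, 22): d=(-14,2) inclusive
  edge (7, 22)→(4, 12): d=(-3,-10) inclusive
  edge (4, 12)→(21, 20): d=(17,8) inclusive
    (2,6)@(5, 13): e=[130,7,9] → █
    (3,6)@(7, 13): e=[126,27,-7] → ·
    (2,7)@(5, 15): e=[102,1,43] → █
    (3,7)@(7, 15): e=[98,21,27] → █
    (4,7)@(9, 15): e=[94,41,11] → █
    (5,7)@(11, 15): e=[90,61,-5] → ·
    (2,8)@(5, 17): e=[74,-5,77] → ·
    (3,8)@(7, 17): e=[70,15,61] → █
    (5,8)@(11, 17): e=[62,55,29] → █
    (6,8)@(13, 17): e=[58,75,13] → █
    (7,8)@(15, 17): e=[54,95,-3] → ·
    (3,9)@(7, 19): e=[42,9,95] → █
  covered (18 px):
    · · · · · · · · · · ·
    · · · · · · · · · · ·
    · · · · · · · · · · ·
    · · · · · · · · · · ·
    · · · · · · · · · · ·
    · · · · · · · · · · ·
    · · █ · · · · · · · ·
    · · █ █ █ · · · · · ·
    · · · █ █ █ █ · · · ·
    · · · █ █ █ █ █ █ · ·
    · · · █ █ █ █ · · · ·
    · · · · · · · · · · ·

Answer: [49,63,34]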